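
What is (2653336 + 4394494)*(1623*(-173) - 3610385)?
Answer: -27424262374120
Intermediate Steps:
(2653336 + 4394494)*(1623*(-173) - 3610385) = 7047830*(-280779 - 3610385) = 7047830*(-3891164) = -27424262374120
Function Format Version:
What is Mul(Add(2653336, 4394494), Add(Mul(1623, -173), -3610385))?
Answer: -27424262374120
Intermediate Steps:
Mul(Add(2653336, 4394494), Add(Mul(1623, -173), -3610385)) = Mul(7047830, Add(-280779, -3610385)) = Mul(7047830, -3891164) = -27424262374120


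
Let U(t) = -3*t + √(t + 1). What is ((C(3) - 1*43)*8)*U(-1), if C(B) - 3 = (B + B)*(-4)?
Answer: -1536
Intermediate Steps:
C(B) = 3 - 8*B (C(B) = 3 + (B + B)*(-4) = 3 + (2*B)*(-4) = 3 - 8*B)
U(t) = √(1 + t) - 3*t (U(t) = -3*t + √(1 + t) = √(1 + t) - 3*t)
((C(3) - 1*43)*8)*U(-1) = (((3 - 8*3) - 1*43)*8)*(√(1 - 1) - 3*(-1)) = (((3 - 24) - 43)*8)*(√0 + 3) = ((-21 - 43)*8)*(0 + 3) = -64*8*3 = -512*3 = -1536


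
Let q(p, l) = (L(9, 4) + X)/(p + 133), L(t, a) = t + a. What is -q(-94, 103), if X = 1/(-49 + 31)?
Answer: -233/702 ≈ -0.33191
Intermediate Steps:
X = -1/18 (X = 1/(-18) = -1/18 ≈ -0.055556)
L(t, a) = a + t
q(p, l) = 233/(18*(133 + p)) (q(p, l) = ((4 + 9) - 1/18)/(p + 133) = (13 - 1/18)/(133 + p) = 233/(18*(133 + p)))
-q(-94, 103) = -233/(18*(133 - 94)) = -233/(18*39) = -1*233/702 = -233/702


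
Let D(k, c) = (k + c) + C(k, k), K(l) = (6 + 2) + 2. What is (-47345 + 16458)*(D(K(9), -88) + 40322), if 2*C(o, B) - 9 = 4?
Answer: -2486434387/2 ≈ -1.2432e+9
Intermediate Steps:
C(o, B) = 13/2 (C(o, B) = 9/2 + (½)*4 = 9/2 + 2 = 13/2)
K(l) = 10 (K(l) = 8 + 2 = 10)
D(k, c) = 13/2 + c + k (D(k, c) = (k + c) + 13/2 = (c + k) + 13/2 = 13/2 + c + k)
(-47345 + 16458)*(D(K(9), -88) + 40322) = (-47345 + 16458)*((13/2 - 88 + 10) + 40322) = -30887*(-143/2 + 40322) = -30887*80501/2 = -2486434387/2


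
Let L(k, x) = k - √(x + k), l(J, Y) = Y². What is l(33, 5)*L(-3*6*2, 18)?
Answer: -900 - 75*I*√2 ≈ -900.0 - 106.07*I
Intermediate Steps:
L(k, x) = k - √(k + x)
l(33, 5)*L(-3*6*2, 18) = 5²*(-3*6*2 - √(-3*6*2 + 18)) = 25*(-18*2 - √(-18*2 + 18)) = 25*(-36 - √(-36 + 18)) = 25*(-36 - √(-18)) = 25*(-36 - 3*I*√2) = -900 - 75*I*√2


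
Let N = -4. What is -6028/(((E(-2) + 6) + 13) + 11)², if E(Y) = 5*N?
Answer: -1507/25 ≈ -60.280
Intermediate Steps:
E(Y) = -20 (E(Y) = 5*(-4) = -20)
-6028/(((E(-2) + 6) + 13) + 11)² = -6028/(((-20 + 6) + 13) + 11)² = -6028/((-14 + 13) + 11)² = -6028/(-1 + 11)² = -6028/(10²) = -6028/100 = -6028*1/100 = -1507/25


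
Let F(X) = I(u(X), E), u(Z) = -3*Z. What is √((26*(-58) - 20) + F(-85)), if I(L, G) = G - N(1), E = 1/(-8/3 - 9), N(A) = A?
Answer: I*√1873130/35 ≈ 39.104*I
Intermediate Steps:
E = -3/35 (E = 1/(-8*⅓ - 9) = 1/(-8/3 - 9) = 1/(-35/3) = -3/35 ≈ -0.085714)
I(L, G) = -1 + G (I(L, G) = G - 1*1 = G - 1 = -1 + G)
F(X) = -38/35 (F(X) = -1 - 3/35 = -38/35)
√((26*(-58) - 20) + F(-85)) = √((26*(-58) - 20) - 38/35) = √((-1508 - 20) - 38/35) = √(-1528 - 38/35) = √(-53518/35) = I*√1873130/35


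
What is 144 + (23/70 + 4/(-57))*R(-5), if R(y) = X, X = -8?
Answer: 283156/1995 ≈ 141.93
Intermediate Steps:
R(y) = -8
144 + (23/70 + 4/(-57))*R(-5) = 144 + (23/70 + 4/(-57))*(-8) = 144 + (23*(1/70) + 4*(-1/57))*(-8) = 144 + (23/70 - 4/57)*(-8) = 144 + (1031/3990)*(-8) = 144 - 4124/1995 = 283156/1995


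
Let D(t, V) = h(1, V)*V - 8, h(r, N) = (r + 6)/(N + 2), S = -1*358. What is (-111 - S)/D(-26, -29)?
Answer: -513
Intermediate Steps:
S = -358
h(r, N) = (6 + r)/(2 + N)
D(t, V) = -8 + 7*V/(2 + V) (D(t, V) = ((6 + 1)/(2 + V))*V - 8 = (7/(2 + V))*V - 8 = 7*V/(2 + V) - 8 = -8 + 7*V/(2 + V))
(-111 - S)/D(-26, -29) = (-111 - 1*(-358))/(((-16 - 1*(-29))/(2 - 29))) = (-111 + 358)/(((-16 + 29)/(-27))) = 247/((-1/27*13)) = 247/(-13/27) = 247*(-27/13) = -513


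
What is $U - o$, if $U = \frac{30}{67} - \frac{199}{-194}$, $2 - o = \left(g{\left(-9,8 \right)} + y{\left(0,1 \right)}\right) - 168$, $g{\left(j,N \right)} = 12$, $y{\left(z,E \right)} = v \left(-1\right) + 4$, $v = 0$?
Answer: $- \frac{1982539}{12998} \approx -152.53$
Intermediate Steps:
$y{\left(z,E \right)} = 4$ ($y{\left(z,E \right)} = 0 \left(-1\right) + 4 = 0 + 4 = 4$)
$o = 154$ ($o = 2 - \left(\left(12 + 4\right) - 168\right) = 2 - \left(16 - 168\right) = 2 - -152 = 2 + 152 = 154$)
$U = \frac{19153}{12998}$ ($U = 30 \cdot \frac{1}{67} - - \frac{199}{194} = \frac{30}{67} + \frac{199}{194} = \frac{19153}{12998} \approx 1.4735$)
$U - o = \frac{19153}{12998} - 154 = - \frac{1982539}{12998}$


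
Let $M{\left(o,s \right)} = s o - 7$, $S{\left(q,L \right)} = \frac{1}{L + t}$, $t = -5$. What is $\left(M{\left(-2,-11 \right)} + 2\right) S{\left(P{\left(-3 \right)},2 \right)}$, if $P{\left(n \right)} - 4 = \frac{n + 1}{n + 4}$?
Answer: $- \frac{17}{3} \approx -5.6667$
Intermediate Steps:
$P{\left(n \right)} = 4 + \frac{1 + n}{4 + n}$ ($P{\left(n \right)} = 4 + \frac{n + 1}{n + 4} = 4 + \frac{1 + n}{4 + n}$)
$S{\left(q,L \right)} = \frac{1}{-5 + L}$ ($S{\left(q,L \right)} = \frac{1}{L - 5} = \frac{1}{-5 + L}$)
$M{\left(o,s \right)} = -7 + o s$ ($M{\left(o,s \right)} = o s - 7 = -7 + o s$)
$\left(M{\left(-2,-11 \right)} + 2\right) S{\left(P{\left(-3 \right)},2 \right)} = \frac{\left(-7 - -22\right) + 2}{-5 + 2} = \frac{\left(-7 + 22\right) + 2}{-3} = \left(15 + 2\right) \left(- \frac{1}{3}\right) = 17 \left(- \frac{1}{3}\right) = - \frac{17}{3}$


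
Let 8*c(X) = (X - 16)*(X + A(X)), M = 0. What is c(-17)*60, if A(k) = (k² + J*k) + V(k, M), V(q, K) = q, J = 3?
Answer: -50490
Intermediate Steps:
A(k) = k² + 4*k (A(k) = (k² + 3*k) + k = k² + 4*k)
c(X) = (-16 + X)*(X + X*(4 + X))/8 (c(X) = ((X - 16)*(X + X*(4 + X)))/8 = ((-16 + X)*(X + X*(4 + X)))/8 = (-16 + X)*(X + X*(4 + X))/8)
c(-17)*60 = ((⅛)*(-17)*(-80 + (-17)² - 11*(-17)))*60 = ((⅛)*(-17)*(-80 + 289 + 187))*60 = ((⅛)*(-17)*396)*60 = -1683/2*60 = -50490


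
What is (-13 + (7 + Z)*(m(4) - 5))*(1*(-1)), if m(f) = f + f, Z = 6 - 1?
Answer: -23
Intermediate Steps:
Z = 5
m(f) = 2*f
(-13 + (7 + Z)*(m(4) - 5))*(1*(-1)) = (-13 + (7 + 5)*(2*4 - 5))*(1*(-1)) = (-13 + 12*(8 - 5))*(-1) = (-13 + 12*3)*(-1) = (-13 + 36)*(-1) = 23*(-1) = -23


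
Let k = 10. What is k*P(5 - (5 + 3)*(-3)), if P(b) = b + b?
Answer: 580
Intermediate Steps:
P(b) = 2*b
k*P(5 - (5 + 3)*(-3)) = 10*(2*(5 - (5 + 3)*(-3))) = 10*(2*(5 - 8*(-3))) = 10*(2*(5 - 1*(-24))) = 10*(2*(5 + 24)) = 10*(2*29) = 10*58 = 580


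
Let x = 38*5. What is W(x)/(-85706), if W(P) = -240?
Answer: 120/42853 ≈ 0.0028003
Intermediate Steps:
x = 190
W(x)/(-85706) = -240/(-85706) = -240*(-1/85706) = 120/42853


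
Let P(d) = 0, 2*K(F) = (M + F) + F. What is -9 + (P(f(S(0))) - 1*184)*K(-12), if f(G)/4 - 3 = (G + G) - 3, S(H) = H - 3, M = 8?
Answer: 1463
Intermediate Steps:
S(H) = -3 + H
f(G) = 8*G (f(G) = 12 + 4*((G + G) - 3) = 12 + 4*(2*G - 3) = 12 + 4*(-3 + 2*G) = 12 + (-12 + 8*G) = 8*G)
K(F) = 4 + F (K(F) = ((8 + F) + F)/2 = (8 + 2*F)/2 = 4 + F)
-9 + (P(f(S(0))) - 1*184)*K(-12) = -9 + (0 - 1*184)*(4 - 12) = -9 + (0 - 184)*(-8) = -9 - 184*(-8) = -9 + 1472 = 1463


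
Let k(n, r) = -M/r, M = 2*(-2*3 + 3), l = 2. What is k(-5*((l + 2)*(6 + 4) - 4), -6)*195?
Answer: -195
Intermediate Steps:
M = -6 (M = 2*(-6 + 3) = 2*(-3) = -6)
k(n, r) = 6/r (k(n, r) = -(-6)/r = 6/r)
k(-5*((l + 2)*(6 + 4) - 4), -6)*195 = (6/(-6))*195 = (6*(-⅙))*195 = -1*195 = -195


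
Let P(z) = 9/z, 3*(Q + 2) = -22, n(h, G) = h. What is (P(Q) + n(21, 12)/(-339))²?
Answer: 10543009/10010896 ≈ 1.0532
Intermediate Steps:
Q = -28/3 (Q = -2 + (⅓)*(-22) = -2 - 22/3 = -28/3 ≈ -9.3333)
(P(Q) + n(21, 12)/(-339))² = (9/(-28/3) + 21/(-339))² = (9*(-3/28) + 21*(-1/339))² = (-27/28 - 7/113)² = (-3247/3164)² = 10543009/10010896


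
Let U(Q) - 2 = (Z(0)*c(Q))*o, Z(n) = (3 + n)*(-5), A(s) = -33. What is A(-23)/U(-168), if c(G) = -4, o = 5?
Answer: -33/302 ≈ -0.10927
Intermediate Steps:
Z(n) = -15 - 5*n
U(Q) = 302 (U(Q) = 2 + ((-15 - 5*0)*(-4))*5 = 2 + ((-15 + 0)*(-4))*5 = 2 - 15*(-4)*5 = 2 + 60*5 = 2 + 300 = 302)
A(-23)/U(-168) = -33/302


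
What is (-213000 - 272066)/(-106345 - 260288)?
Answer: 485066/366633 ≈ 1.3230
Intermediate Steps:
(-213000 - 272066)/(-106345 - 260288) = -485066/(-366633) = -485066*(-1/366633) = 485066/366633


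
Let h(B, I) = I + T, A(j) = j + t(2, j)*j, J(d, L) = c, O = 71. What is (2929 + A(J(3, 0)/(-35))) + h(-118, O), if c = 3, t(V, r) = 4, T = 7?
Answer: 21046/7 ≈ 3006.6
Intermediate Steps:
J(d, L) = 3
A(j) = 5*j (A(j) = j + 4*j = 5*j)
h(B, I) = 7 + I (h(B, I) = I + 7 = 7 + I)
(2929 + A(J(3, 0)/(-35))) + h(-118, O) = (2929 + 5*(3/(-35))) + (7 + 71) = (2929 + 5*(3*(-1/35))) + 78 = (2929 + 5*(-3/35)) + 78 = (2929 - 3/7) + 78 = 20500/7 + 78 = 21046/7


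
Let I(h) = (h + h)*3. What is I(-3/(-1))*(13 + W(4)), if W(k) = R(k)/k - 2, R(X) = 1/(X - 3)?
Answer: 405/2 ≈ 202.50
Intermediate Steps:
R(X) = 1/(-3 + X)
I(h) = 6*h (I(h) = (2*h)*3 = 6*h)
W(k) = -2 + 1/(k*(-3 + k)) (W(k) = 1/((-3 + k)*k) - 2 = 1/(k*(-3 + k)) - 2 = -2 + 1/(k*(-3 + k)))
I(-3/(-1))*(13 + W(4)) = (6*(-3/(-1)))*(13 + (-2 + 1/(4*(-3 + 4)))) = (6*(-3*(-1)))*(13 + (-2 + (¼)/1)) = (6*(-1*(-3)))*(13 + (-2 + (¼)*1)) = (6*3)*(13 + (-2 + ¼)) = 18*(13 - 7/4) = 18*(45/4) = 405/2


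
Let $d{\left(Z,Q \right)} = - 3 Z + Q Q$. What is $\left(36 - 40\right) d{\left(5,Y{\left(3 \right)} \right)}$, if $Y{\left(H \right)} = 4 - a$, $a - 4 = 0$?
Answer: $60$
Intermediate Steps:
$a = 4$ ($a = 4 + 0 = 4$)
$Y{\left(H \right)} = 0$ ($Y{\left(H \right)} = 4 - 4 = 0$)
$d{\left(Z,Q \right)} = Q^{2} - 3 Z$ ($d{\left(Z,Q \right)} = - 3 Z + Q^{2} = Q^{2} - 3 Z$)
$\left(36 - 40\right) d{\left(5,Y{\left(3 \right)} \right)} = \left(36 - 40\right) \left(0^{2} - 15\right) = - 4 \left(0 - 15\right) = \left(-4\right) \left(-15\right) = 60$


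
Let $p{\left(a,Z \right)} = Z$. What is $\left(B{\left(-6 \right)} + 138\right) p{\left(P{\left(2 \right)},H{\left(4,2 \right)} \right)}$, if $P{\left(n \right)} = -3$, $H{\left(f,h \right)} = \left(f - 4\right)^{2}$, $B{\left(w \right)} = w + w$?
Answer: $0$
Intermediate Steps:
$B{\left(w \right)} = 2 w$
$H{\left(f,h \right)} = \left(-4 + f\right)^{2}$
$\left(B{\left(-6 \right)} + 138\right) p{\left(P{\left(2 \right)},H{\left(4,2 \right)} \right)} = \left(2 \left(-6\right) + 138\right) \left(-4 + 4\right)^{2} = \left(-12 + 138\right) 0^{2} = 126 \cdot 0 = 0$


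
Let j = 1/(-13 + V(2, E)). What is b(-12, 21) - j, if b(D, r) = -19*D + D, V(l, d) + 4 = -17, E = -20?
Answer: 7345/34 ≈ 216.03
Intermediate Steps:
V(l, d) = -21 (V(l, d) = -4 - 17 = -21)
b(D, r) = -18*D
j = -1/34 (j = 1/(-13 - 21) = 1/(-34) = -1/34 ≈ -0.029412)
b(-12, 21) - j = -18*(-12) - 1*(-1/34) = 216 + 1/34 = 7345/34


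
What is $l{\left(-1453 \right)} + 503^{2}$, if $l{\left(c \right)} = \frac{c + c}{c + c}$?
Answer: $253010$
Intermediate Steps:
$l{\left(c \right)} = 1$ ($l{\left(c \right)} = \frac{2 c}{2 c} = 2 c \frac{1}{2 c} = 1$)
$l{\left(-1453 \right)} + 503^{2} = 1 + 503^{2} = 1 + 253009 = 253010$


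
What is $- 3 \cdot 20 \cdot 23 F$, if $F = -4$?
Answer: $5520$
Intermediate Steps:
$- 3 \cdot 20 \cdot 23 F = - 3 \cdot 20 \cdot 23 \left(-4\right) = - 3 \cdot 460 \left(-4\right) = \left(-3\right) \left(-1840\right) = 5520$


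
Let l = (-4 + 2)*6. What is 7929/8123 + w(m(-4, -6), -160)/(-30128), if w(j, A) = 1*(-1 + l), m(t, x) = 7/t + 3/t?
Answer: 238990511/244729744 ≈ 0.97655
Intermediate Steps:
l = -12 (l = -2*6 = -12)
m(t, x) = 10/t
w(j, A) = -13 (w(j, A) = 1*(-1 - 12) = 1*(-13) = -13)
7929/8123 + w(m(-4, -6), -160)/(-30128) = 7929/8123 - 13/(-30128) = 7929*(1/8123) - 13*(-1/30128) = 7929/8123 + 13/30128 = 238990511/244729744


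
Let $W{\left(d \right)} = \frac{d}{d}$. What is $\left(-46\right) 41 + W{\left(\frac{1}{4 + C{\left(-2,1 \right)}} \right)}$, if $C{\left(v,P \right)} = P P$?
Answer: $-1885$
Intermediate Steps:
$C{\left(v,P \right)} = P^{2}$
$W{\left(d \right)} = 1$
$\left(-46\right) 41 + W{\left(\frac{1}{4 + C{\left(-2,1 \right)}} \right)} = \left(-46\right) 41 + 1 = -1886 + 1 = -1885$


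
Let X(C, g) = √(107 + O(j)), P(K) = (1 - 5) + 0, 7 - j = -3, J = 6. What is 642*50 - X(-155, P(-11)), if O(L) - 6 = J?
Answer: 32100 - √119 ≈ 32089.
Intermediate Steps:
j = 10 (j = 7 - 1*(-3) = 7 + 3 = 10)
P(K) = -4 (P(K) = -4 + 0 = -4)
O(L) = 12 (O(L) = 6 + 6 = 12)
X(C, g) = √119 (X(C, g) = √(107 + 12) = √119)
642*50 - X(-155, P(-11)) = 642*50 - √119 = 32100 - √119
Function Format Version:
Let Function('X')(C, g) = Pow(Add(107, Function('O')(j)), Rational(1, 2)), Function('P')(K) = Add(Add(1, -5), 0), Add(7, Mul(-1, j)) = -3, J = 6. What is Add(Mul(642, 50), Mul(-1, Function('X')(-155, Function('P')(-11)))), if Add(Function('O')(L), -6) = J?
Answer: Add(32100, Mul(-1, Pow(119, Rational(1, 2)))) ≈ 32089.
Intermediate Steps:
j = 10 (j = Add(7, Mul(-1, -3)) = Add(7, 3) = 10)
Function('P')(K) = -4 (Function('P')(K) = Add(-4, 0) = -4)
Function('O')(L) = 12 (Function('O')(L) = Add(6, 6) = 12)
Function('X')(C, g) = Pow(119, Rational(1, 2)) (Function('X')(C, g) = Pow(Add(107, 12), Rational(1, 2)) = Pow(119, Rational(1, 2)))
Add(Mul(642, 50), Mul(-1, Function('X')(-155, Function('P')(-11)))) = Add(Mul(642, 50), Mul(-1, Pow(119, Rational(1, 2)))) = Add(32100, Mul(-1, Pow(119, Rational(1, 2))))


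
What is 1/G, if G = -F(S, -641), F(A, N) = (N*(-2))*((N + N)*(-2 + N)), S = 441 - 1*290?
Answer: -1/1056785932 ≈ -9.4627e-10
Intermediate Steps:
S = 151 (S = 441 - 290 = 151)
F(A, N) = -4*N**2*(-2 + N) (F(A, N) = (-2*N)*((2*N)*(-2 + N)) = (-2*N)*(2*N*(-2 + N)) = -4*N**2*(-2 + N))
G = -1056785932 (G = -4*(-641)**2*(2 - 1*(-641)) = -4*410881*(2 + 641) = -4*410881*643 = -1*1056785932 = -1056785932)
1/G = 1/(-1056785932) = -1/1056785932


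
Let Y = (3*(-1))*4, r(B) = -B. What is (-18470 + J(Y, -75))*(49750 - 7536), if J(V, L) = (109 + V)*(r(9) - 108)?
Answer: -1258779266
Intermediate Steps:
Y = -12 (Y = -3*4 = -12)
J(V, L) = -12753 - 117*V (J(V, L) = (109 + V)*(-1*9 - 108) = (109 + V)*(-9 - 108) = (109 + V)*(-117) = -12753 - 117*V)
(-18470 + J(Y, -75))*(49750 - 7536) = (-18470 + (-12753 - 117*(-12)))*(49750 - 7536) = (-18470 + (-12753 + 1404))*42214 = (-18470 - 11349)*42214 = -29819*42214 = -1258779266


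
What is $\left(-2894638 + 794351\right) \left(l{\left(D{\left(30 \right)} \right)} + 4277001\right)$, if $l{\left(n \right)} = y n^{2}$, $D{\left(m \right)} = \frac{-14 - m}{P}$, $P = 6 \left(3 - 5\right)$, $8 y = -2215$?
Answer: $- \frac{646208022728359}{72} \approx -8.9751 \cdot 10^{12}$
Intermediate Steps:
$y = - \frac{2215}{8}$ ($y = \frac{1}{8} \left(-2215\right) = - \frac{2215}{8} \approx -276.88$)
$P = -12$ ($P = 6 \left(-2\right) = -12$)
$D{\left(m \right)} = \frac{7}{6} + \frac{m}{12}$ ($D{\left(m \right)} = \frac{-14 - m}{-12} = \left(-14 - m\right) \left(- \frac{1}{12}\right) = \frac{7}{6} + \frac{m}{12}$)
$l{\left(n \right)} = - \frac{2215 n^{2}}{8}$
$\left(-2894638 + 794351\right) \left(l{\left(D{\left(30 \right)} \right)} + 4277001\right) = \left(-2894638 + 794351\right) \left(- \frac{2215 \left(\frac{7}{6} + \frac{1}{12} \cdot 30\right)^{2}}{8} + 4277001\right) = - 2100287 \left(- \frac{2215 \left(\frac{7}{6} + \frac{5}{2}\right)^{2}}{8} + 4277001\right) = - 2100287 \left(- \frac{2215 \left(\frac{11}{3}\right)^{2}}{8} + 4277001\right) = - 2100287 \left(\left(- \frac{2215}{8}\right) \frac{121}{9} + 4277001\right) = - 2100287 \left(- \frac{268015}{72} + 4277001\right) = \left(-2100287\right) \frac{307676057}{72} = - \frac{646208022728359}{72}$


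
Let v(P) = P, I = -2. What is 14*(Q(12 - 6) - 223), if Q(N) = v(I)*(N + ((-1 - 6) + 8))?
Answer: -3318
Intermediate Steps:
Q(N) = -2 - 2*N (Q(N) = -2*(N + ((-1 - 6) + 8)) = -2*(N + (-7 + 8)) = -2*(N + 1) = -2*(1 + N) = -2 - 2*N)
14*(Q(12 - 6) - 223) = 14*((-2 - 2*(12 - 6)) - 223) = 14*((-2 - 2*6) - 223) = 14*((-2 - 12) - 223) = 14*(-14 - 223) = 14*(-237) = -3318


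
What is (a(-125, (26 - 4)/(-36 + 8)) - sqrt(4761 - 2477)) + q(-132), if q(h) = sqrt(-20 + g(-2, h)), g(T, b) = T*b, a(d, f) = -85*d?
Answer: 10625 - 2*sqrt(571) + 2*sqrt(61) ≈ 10593.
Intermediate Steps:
q(h) = sqrt(-20 - 2*h)
(a(-125, (26 - 4)/(-36 + 8)) - sqrt(4761 - 2477)) + q(-132) = (-85*(-125) - sqrt(4761 - 2477)) + sqrt(-20 - 2*(-132)) = (10625 - sqrt(2284)) + sqrt(-20 + 264) = (10625 - 2*sqrt(571)) + sqrt(244) = (10625 - 2*sqrt(571)) + 2*sqrt(61) = 10625 - 2*sqrt(571) + 2*sqrt(61)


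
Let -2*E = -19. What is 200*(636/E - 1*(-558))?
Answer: 2374800/19 ≈ 1.2499e+5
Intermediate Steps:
E = 19/2 (E = -1/2*(-19) = 19/2 ≈ 9.5000)
200*(636/E - 1*(-558)) = 200*(636/(19/2) - 1*(-558)) = 200*(636*(2/19) + 558) = 200*(1272/19 + 558) = 200*(11874/19) = 2374800/19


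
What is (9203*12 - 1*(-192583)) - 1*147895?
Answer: 155124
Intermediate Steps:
(9203*12 - 1*(-192583)) - 1*147895 = (110436 + 192583) - 147895 = 303019 - 147895 = 155124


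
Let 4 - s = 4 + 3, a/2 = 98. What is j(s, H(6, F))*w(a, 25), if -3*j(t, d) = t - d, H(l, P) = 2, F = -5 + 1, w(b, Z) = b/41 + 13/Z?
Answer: 1811/205 ≈ 8.8342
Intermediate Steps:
a = 196 (a = 2*98 = 196)
w(b, Z) = 13/Z + b/41 (w(b, Z) = b*(1/41) + 13/Z = b/41 + 13/Z = 13/Z + b/41)
F = -4
s = -3 (s = 4 - (4 + 3) = 4 - 1*7 = 4 - 7 = -3)
j(t, d) = -t/3 + d/3 (j(t, d) = -(t - d)/3 = -t/3 + d/3)
j(s, H(6, F))*w(a, 25) = (-⅓*(-3) + (⅓)*2)*(13/25 + (1/41)*196) = (1 + ⅔)*(13*(1/25) + 196/41) = 5*(13/25 + 196/41)/3 = (5/3)*(5433/1025) = 1811/205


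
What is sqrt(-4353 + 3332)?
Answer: I*sqrt(1021) ≈ 31.953*I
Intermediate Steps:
sqrt(-4353 + 3332) = sqrt(-1021) = I*sqrt(1021)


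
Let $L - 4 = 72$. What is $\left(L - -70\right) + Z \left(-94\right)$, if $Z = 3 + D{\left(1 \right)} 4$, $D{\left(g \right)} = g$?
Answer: $-512$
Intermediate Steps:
$L = 76$ ($L = 4 + 72 = 76$)
$Z = 7$ ($Z = 3 + 1 \cdot 4 = 3 + 4 = 7$)
$\left(L - -70\right) + Z \left(-94\right) = \left(76 - -70\right) + 7 \left(-94\right) = \left(76 + 70\right) - 658 = 146 - 658 = -512$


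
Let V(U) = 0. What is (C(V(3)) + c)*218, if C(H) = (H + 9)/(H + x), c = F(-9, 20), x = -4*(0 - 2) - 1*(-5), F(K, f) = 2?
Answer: 7630/13 ≈ 586.92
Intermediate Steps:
x = 13 (x = -4*(-2) + 5 = 8 + 5 = 13)
c = 2
C(H) = (9 + H)/(13 + H) (C(H) = (H + 9)/(H + 13) = (9 + H)/(13 + H))
(C(V(3)) + c)*218 = ((9 + 0)/(13 + 0) + 2)*218 = (9/13 + 2)*218 = (35/13)*218 = 7630/13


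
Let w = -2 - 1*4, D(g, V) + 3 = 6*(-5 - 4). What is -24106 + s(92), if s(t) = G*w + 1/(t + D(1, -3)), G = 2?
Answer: -844129/35 ≈ -24118.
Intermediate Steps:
D(g, V) = -57 (D(g, V) = -3 + 6*(-5 - 4) = -3 + 6*(-9) = -3 - 54 = -57)
w = -6 (w = -2 - 4 = -6)
s(t) = -12 + 1/(-57 + t) (s(t) = 2*(-6) + 1/(t - 57) = -12 + 1/(-57 + t))
-24106 + s(92) = -24106 + (685 - 12*92)/(-57 + 92) = -24106 + (685 - 1104)/35 = -24106 + (1/35)*(-419) = -24106 - 419/35 = -844129/35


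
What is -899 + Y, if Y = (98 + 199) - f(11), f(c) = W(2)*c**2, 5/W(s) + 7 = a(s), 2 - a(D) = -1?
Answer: -1803/4 ≈ -450.75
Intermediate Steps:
a(D) = 3 (a(D) = 2 - 1*(-1) = 2 + 1 = 3)
W(s) = -5/4 (W(s) = 5/(-7 + 3) = 5/(-4) = 5*(-1/4) = -5/4)
f(c) = -5*c**2/4
Y = 1793/4 (Y = (98 + 199) - (-5)*11**2/4 = 297 - (-5)*121/4 = 297 - 1*(-605/4) = 297 + 605/4 = 1793/4 ≈ 448.25)
-899 + Y = -899 + 1793/4 = -1803/4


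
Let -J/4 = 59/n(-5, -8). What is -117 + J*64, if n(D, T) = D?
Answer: 14519/5 ≈ 2903.8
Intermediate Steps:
J = 236/5 (J = -236/(-5) = -236*(-1)/5 = -4*(-59/5) = 236/5 ≈ 47.200)
-117 + J*64 = -117 + (236/5)*64 = -117 + 15104/5 = 14519/5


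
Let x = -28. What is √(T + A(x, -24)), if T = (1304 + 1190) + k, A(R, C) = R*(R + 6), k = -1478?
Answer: 4*√102 ≈ 40.398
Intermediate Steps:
A(R, C) = R*(6 + R)
T = 1016 (T = (1304 + 1190) - 1478 = 2494 - 1478 = 1016)
√(T + A(x, -24)) = √(1016 - 28*(6 - 28)) = √(1016 - 28*(-22)) = √(1016 + 616) = √1632 = 4*√102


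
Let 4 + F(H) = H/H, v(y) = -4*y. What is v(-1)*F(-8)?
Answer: -12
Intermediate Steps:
F(H) = -3 (F(H) = -4 + H/H = -4 + 1 = -3)
v(-1)*F(-8) = -4*(-1)*(-3) = 4*(-3) = -12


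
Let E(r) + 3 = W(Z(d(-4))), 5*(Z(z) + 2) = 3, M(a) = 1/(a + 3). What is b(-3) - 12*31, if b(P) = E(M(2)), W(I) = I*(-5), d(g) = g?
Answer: -368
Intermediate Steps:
M(a) = 1/(3 + a)
Z(z) = -7/5 (Z(z) = -2 + (1/5)*3 = -2 + 3/5 = -7/5)
W(I) = -5*I
E(r) = 4 (E(r) = -3 - 5*(-7/5) = -3 + 7 = 4)
b(P) = 4
b(-3) - 12*31 = 4 - 12*31 = 4 - 372 = -368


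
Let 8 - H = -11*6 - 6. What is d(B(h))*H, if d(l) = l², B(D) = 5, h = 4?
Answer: 2000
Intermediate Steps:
H = 80 (H = 8 - (-11*6 - 6) = 8 - (-66 - 6) = 8 - 1*(-72) = 8 + 72 = 80)
d(B(h))*H = 5²*80 = 25*80 = 2000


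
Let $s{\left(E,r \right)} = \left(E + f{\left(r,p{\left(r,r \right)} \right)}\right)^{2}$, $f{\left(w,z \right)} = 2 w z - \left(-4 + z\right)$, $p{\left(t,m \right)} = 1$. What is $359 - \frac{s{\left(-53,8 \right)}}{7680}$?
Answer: $\frac{688991}{1920} \approx 358.85$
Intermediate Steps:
$f{\left(w,z \right)} = 4 - z + 2 w z$ ($f{\left(w,z \right)} = 2 w z - \left(-4 + z\right) = 4 - z + 2 w z$)
$s{\left(E,r \right)} = \left(3 + E + 2 r\right)^{2}$ ($s{\left(E,r \right)} = \left(E + \left(4 - 1 + 2 r 1\right)\right)^{2} = \left(E + \left(4 - 1 + 2 r\right)\right)^{2} = \left(E + \left(3 + 2 r\right)\right)^{2} = \left(3 + E + 2 r\right)^{2}$)
$359 - \frac{s{\left(-53,8 \right)}}{7680} = 359 - \frac{\left(3 - 53 + 2 \cdot 8\right)^{2}}{7680} = 359 - \left(3 - 53 + 16\right)^{2} \cdot \frac{1}{7680} = 359 - \left(-34\right)^{2} \cdot \frac{1}{7680} = 359 - 1156 \cdot \frac{1}{7680} = 359 - \frac{289}{1920} = \frac{688991}{1920}$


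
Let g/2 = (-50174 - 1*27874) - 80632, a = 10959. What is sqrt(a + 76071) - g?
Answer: 317360 + 3*sqrt(9670) ≈ 3.1766e+5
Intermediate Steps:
g = -317360 (g = 2*((-50174 - 1*27874) - 80632) = 2*((-50174 - 27874) - 80632) = 2*(-78048 - 80632) = 2*(-158680) = -317360)
sqrt(a + 76071) - g = sqrt(10959 + 76071) - 1*(-317360) = sqrt(87030) + 317360 = 3*sqrt(9670) + 317360 = 317360 + 3*sqrt(9670)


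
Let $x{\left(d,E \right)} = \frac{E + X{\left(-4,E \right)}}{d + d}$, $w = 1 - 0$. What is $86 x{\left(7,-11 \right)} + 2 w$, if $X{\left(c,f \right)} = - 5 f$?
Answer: $\frac{1906}{7} \approx 272.29$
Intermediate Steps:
$w = 1$ ($w = 1 + 0 = 1$)
$x{\left(d,E \right)} = - \frac{2 E}{d}$ ($x{\left(d,E \right)} = \frac{E - 5 E}{d + d} = \frac{\left(-4\right) E}{2 d} = - 4 E \frac{1}{2 d} = - \frac{2 E}{d}$)
$86 x{\left(7,-11 \right)} + 2 w = 86 \left(\left(-2\right) \left(-11\right) \frac{1}{7}\right) + 2 \cdot 1 = 86 \left(\left(-2\right) \left(-11\right) \frac{1}{7}\right) + 2 = 86 \cdot \frac{22}{7} + 2 = \frac{1892}{7} + 2 = \frac{1906}{7}$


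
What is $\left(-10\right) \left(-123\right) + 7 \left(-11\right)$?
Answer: $1153$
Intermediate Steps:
$\left(-10\right) \left(-123\right) + 7 \left(-11\right) = 1230 - 77 = 1153$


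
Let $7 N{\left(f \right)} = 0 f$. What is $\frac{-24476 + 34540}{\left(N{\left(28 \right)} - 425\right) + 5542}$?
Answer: $\frac{592}{301} \approx 1.9668$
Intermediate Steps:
$N{\left(f \right)} = 0$ ($N{\left(f \right)} = \frac{0 f}{7} = \frac{1}{7} \cdot 0 = 0$)
$\frac{-24476 + 34540}{\left(N{\left(28 \right)} - 425\right) + 5542} = \frac{-24476 + 34540}{\left(0 - 425\right) + 5542} = \frac{10064}{\left(0 - 425\right) + 5542} = \frac{10064}{-425 + 5542} = \frac{10064}{5117} = 10064 \cdot \frac{1}{5117} = \frac{592}{301}$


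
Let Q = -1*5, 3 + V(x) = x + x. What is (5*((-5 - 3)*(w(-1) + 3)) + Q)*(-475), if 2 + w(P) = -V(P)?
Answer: 116375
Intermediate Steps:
V(x) = -3 + 2*x (V(x) = -3 + (x + x) = -3 + 2*x)
Q = -5
w(P) = 1 - 2*P (w(P) = -2 - (-3 + 2*P) = -2 + (3 - 2*P) = 1 - 2*P)
(5*((-5 - 3)*(w(-1) + 3)) + Q)*(-475) = (5*((-5 - 3)*((1 - 2*(-1)) + 3)) - 5)*(-475) = (5*(-8*((1 + 2) + 3)) - 5)*(-475) = (5*(-8*(3 + 3)) - 5)*(-475) = (5*(-8*6) - 5)*(-475) = (5*(-48) - 5)*(-475) = (-240 - 5)*(-475) = -245*(-475) = 116375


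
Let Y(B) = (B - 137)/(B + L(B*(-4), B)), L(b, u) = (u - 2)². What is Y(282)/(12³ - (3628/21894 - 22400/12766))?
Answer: 10131831645/9509074631826812 ≈ 1.0655e-6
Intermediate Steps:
L(b, u) = (-2 + u)²
Y(B) = (-137 + B)/(B + (-2 + B)²) (Y(B) = (B - 137)/(B + (-2 + B)²) = (-137 + B)/(B + (-2 + B)²))
Y(282)/(12³ - (3628/21894 - 22400/12766)) = ((-137 + 282)/(282 + (-2 + 282)²))/(12³ - (3628/21894 - 22400/12766)) = (145/(282 + 280²))/(1728 - (3628*(1/21894) - 22400*1/12766)) = (145/(282 + 78400))/(1728 - (1814/10947 - 11200/6383)) = (145/78682)/(1728 - 1*(-111027638/69874701)) = ((1/78682)*145)/(1728 + 111027638/69874701) = 145/(78682*(120854510966/69874701)) = (145/78682)*(69874701/120854510966) = 10131831645/9509074631826812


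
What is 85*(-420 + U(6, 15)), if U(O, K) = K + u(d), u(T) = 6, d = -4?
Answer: -33915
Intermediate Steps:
U(O, K) = 6 + K (U(O, K) = K + 6 = 6 + K)
85*(-420 + U(6, 15)) = 85*(-420 + (6 + 15)) = 85*(-420 + 21) = 85*(-399) = -33915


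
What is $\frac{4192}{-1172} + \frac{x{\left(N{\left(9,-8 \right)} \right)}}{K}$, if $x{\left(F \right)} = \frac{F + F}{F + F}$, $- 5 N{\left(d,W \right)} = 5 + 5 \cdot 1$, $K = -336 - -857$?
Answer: $- \frac{545715}{152653} \approx -3.5749$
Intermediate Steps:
$K = 521$ ($K = -336 + 857 = 521$)
$N{\left(d,W \right)} = -2$ ($N{\left(d,W \right)} = - \frac{5 + 5 \cdot 1}{5} = - \frac{5 + 5}{5} = \left(- \frac{1}{5}\right) 10 = -2$)
$x{\left(F \right)} = 1$ ($x{\left(F \right)} = \frac{2 F}{2 F} = 2 F \frac{1}{2 F} = 1$)
$\frac{4192}{-1172} + \frac{x{\left(N{\left(9,-8 \right)} \right)}}{K} = \frac{4192}{-1172} + 1 \cdot \frac{1}{521} = 4192 \left(- \frac{1}{1172}\right) + 1 \cdot \frac{1}{521} = - \frac{1048}{293} + \frac{1}{521} = - \frac{545715}{152653}$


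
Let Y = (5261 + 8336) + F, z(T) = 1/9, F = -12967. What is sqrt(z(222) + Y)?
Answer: sqrt(5671)/3 ≈ 25.102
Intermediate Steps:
z(T) = 1/9
Y = 630 (Y = (5261 + 8336) - 12967 = 13597 - 12967 = 630)
sqrt(z(222) + Y) = sqrt(1/9 + 630) = sqrt(5671/9) = sqrt(5671)/3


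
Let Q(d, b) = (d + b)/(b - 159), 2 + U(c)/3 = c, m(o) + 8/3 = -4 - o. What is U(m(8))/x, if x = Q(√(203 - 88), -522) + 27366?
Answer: -634581950400/347329121485709 - 34050*√115/347329121485709 ≈ -0.0018270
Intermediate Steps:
m(o) = -20/3 - o (m(o) = -8/3 + (-4 - o) = -20/3 - o)
U(c) = -6 + 3*c
Q(d, b) = (b + d)/(-159 + b)
x = 6212256/227 - √115/681 (x = (-522 + √(203 - 88))/(-159 - 522) + 27366 = (-522 + √115)/(-681) + 27366 = -(-522 + √115)/681 + 27366 = (174/227 - √115/681) + 27366 = 6212256/227 - √115/681 ≈ 27367.)
U(m(8))/x = (-6 + 3*(-20/3 - 1*8))/(6212256/227 - √115/681) = (-6 + 3*(-20/3 - 8))/(6212256/227 - √115/681) = (-6 + 3*(-44/3))/(6212256/227 - √115/681) = (-6 - 44)/(6212256/227 - √115/681) = -50/(6212256/227 - √115/681)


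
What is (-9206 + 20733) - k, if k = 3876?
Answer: 7651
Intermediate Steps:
(-9206 + 20733) - k = (-9206 + 20733) - 1*3876 = 11527 - 3876 = 7651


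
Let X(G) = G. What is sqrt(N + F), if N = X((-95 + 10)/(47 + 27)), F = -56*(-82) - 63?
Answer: 3*sqrt(2754946)/74 ≈ 67.289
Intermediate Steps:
F = 4529 (F = 4592 - 63 = 4529)
N = -85/74 (N = (-95 + 10)/(47 + 27) = -85/74 ≈ -1.1486)
sqrt(N + F) = sqrt(-85/74 + 4529) = sqrt(335061/74) = 3*sqrt(2754946)/74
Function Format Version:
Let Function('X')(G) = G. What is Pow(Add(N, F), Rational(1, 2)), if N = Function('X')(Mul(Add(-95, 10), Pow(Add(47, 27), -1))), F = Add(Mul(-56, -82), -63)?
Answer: Mul(Rational(3, 74), Pow(2754946, Rational(1, 2))) ≈ 67.289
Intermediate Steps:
F = 4529 (F = Add(4592, -63) = 4529)
N = Rational(-85, 74) (N = Mul(Add(-95, 10), Pow(Add(47, 27), -1)) = Mul(-85, Pow(74, -1)) = Mul(-85, Rational(1, 74)) = Rational(-85, 74) ≈ -1.1486)
Pow(Add(N, F), Rational(1, 2)) = Pow(Add(Rational(-85, 74), 4529), Rational(1, 2)) = Pow(Rational(335061, 74), Rational(1, 2)) = Mul(Rational(3, 74), Pow(2754946, Rational(1, 2)))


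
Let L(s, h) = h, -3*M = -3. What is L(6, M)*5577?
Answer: 5577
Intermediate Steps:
M = 1 (M = -⅓*(-3) = 1)
L(6, M)*5577 = 1*5577 = 5577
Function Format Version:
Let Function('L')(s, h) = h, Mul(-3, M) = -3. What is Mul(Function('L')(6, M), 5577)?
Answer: 5577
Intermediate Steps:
M = 1 (M = Mul(Rational(-1, 3), -3) = 1)
Mul(Function('L')(6, M), 5577) = Mul(1, 5577) = 5577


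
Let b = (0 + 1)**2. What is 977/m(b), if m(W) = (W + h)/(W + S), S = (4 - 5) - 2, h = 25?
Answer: -977/13 ≈ -75.154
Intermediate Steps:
S = -3 (S = -1 - 2 = -3)
b = 1 (b = 1**2 = 1)
m(W) = (25 + W)/(-3 + W) (m(W) = (W + 25)/(W - 3) = (25 + W)/(-3 + W))
977/m(b) = 977/(((25 + 1)/(-3 + 1))) = 977/((26/(-2))) = 977/((-1/2*26)) = 977/(-13) = 977*(-1/13) = -977/13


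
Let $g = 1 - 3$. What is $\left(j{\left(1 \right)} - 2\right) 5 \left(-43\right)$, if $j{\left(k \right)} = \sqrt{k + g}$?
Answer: $430 - 215 i \approx 430.0 - 215.0 i$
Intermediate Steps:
$g = -2$ ($g = 1 - 3 = -2$)
$j{\left(k \right)} = \sqrt{-2 + k}$ ($j{\left(k \right)} = \sqrt{k - 2} = \sqrt{-2 + k}$)
$\left(j{\left(1 \right)} - 2\right) 5 \left(-43\right) = \left(\sqrt{-2 + 1} - 2\right) 5 \left(-43\right) = \left(\sqrt{-1} - 2\right) 5 \left(-43\right) = \left(i - 2\right) 5 \left(-43\right) = \left(-2 + i\right) 5 \left(-43\right) = \left(-10 + 5 i\right) \left(-43\right) = 430 - 215 i$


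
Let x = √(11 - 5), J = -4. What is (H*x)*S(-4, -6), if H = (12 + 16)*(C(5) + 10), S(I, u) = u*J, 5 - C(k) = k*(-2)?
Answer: 16800*√6 ≈ 41151.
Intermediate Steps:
C(k) = 5 + 2*k (C(k) = 5 - k*(-2) = 5 - (-2)*k = 5 + 2*k)
S(I, u) = -4*u (S(I, u) = u*(-4) = -4*u)
x = √6 ≈ 2.4495
H = 700 (H = (12 + 16)*((5 + 2*5) + 10) = 28*((5 + 10) + 10) = 28*(15 + 10) = 28*25 = 700)
(H*x)*S(-4, -6) = (700*√6)*(-4*(-6)) = (700*√6)*24 = 16800*√6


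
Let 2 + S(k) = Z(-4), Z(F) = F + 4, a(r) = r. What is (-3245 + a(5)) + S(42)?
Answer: -3242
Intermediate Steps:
Z(F) = 4 + F
S(k) = -2 (S(k) = -2 + (4 - 4) = -2 + 0 = -2)
(-3245 + a(5)) + S(42) = (-3245 + 5) - 2 = -3240 - 2 = -3242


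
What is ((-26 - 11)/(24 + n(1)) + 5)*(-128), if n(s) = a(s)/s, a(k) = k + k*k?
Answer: -5952/13 ≈ -457.85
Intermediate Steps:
a(k) = k + k²
n(s) = 1 + s (n(s) = (s*(1 + s))/s = 1 + s)
((-26 - 11)/(24 + n(1)) + 5)*(-128) = ((-26 - 11)/(24 + (1 + 1)) + 5)*(-128) = (-37/(24 + 2) + 5)*(-128) = (-37/26 + 5)*(-128) = (93/26)*(-128) = -5952/13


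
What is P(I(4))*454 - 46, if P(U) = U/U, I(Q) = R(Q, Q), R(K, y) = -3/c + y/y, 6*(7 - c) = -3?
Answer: 408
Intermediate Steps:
c = 15/2 (c = 7 - ⅙*(-3) = 7 + ½ = 15/2 ≈ 7.5000)
R(K, y) = ⅗ (R(K, y) = -3/15/2 + y/y = -3*2/15 + 1 = -⅖ + 1 = ⅗)
I(Q) = ⅗
P(U) = 1
P(I(4))*454 - 46 = 1*454 - 46 = 454 - 46 = 408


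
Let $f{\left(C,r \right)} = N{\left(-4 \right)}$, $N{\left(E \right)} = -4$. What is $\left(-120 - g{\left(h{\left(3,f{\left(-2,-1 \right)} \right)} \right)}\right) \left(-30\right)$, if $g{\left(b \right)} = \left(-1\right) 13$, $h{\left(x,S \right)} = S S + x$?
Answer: $3210$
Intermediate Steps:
$f{\left(C,r \right)} = -4$
$h{\left(x,S \right)} = x + S^{2}$ ($h{\left(x,S \right)} = S^{2} + x = x + S^{2}$)
$g{\left(b \right)} = -13$
$\left(-120 - g{\left(h{\left(3,f{\left(-2,-1 \right)} \right)} \right)}\right) \left(-30\right) = \left(-120 - -13\right) \left(-30\right) = \left(-120 + 13\right) \left(-30\right) = \left(-107\right) \left(-30\right) = 3210$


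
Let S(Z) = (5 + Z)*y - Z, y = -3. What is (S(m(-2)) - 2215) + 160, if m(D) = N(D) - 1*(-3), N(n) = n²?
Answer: -2098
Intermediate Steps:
m(D) = 3 + D² (m(D) = D² - 1*(-3) = D² + 3 = 3 + D²)
S(Z) = -15 - 4*Z (S(Z) = (5 + Z)*(-3) - Z = (-15 - 3*Z) - Z = -15 - 4*Z)
(S(m(-2)) - 2215) + 160 = ((-15 - 4*(3 + (-2)²)) - 2215) + 160 = ((-15 - 4*(3 + 4)) - 2215) + 160 = ((-15 - 4*7) - 2215) + 160 = ((-15 - 28) - 2215) + 160 = (-43 - 2215) + 160 = -2258 + 160 = -2098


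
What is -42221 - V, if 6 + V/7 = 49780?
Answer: -390639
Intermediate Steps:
V = 348418 (V = -42 + 7*49780 = -42 + 348460 = 348418)
-42221 - V = -42221 - 1*348418 = -42221 - 348418 = -390639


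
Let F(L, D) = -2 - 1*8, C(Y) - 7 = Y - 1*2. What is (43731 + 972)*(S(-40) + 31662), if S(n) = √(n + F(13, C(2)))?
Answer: 1415386386 + 223515*I*√2 ≈ 1.4154e+9 + 3.161e+5*I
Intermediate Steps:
C(Y) = 5 + Y (C(Y) = 7 + (Y - 1*2) = 7 + (Y - 2) = 7 + (-2 + Y) = 5 + Y)
F(L, D) = -10 (F(L, D) = -2 - 8 = -10)
S(n) = √(-10 + n) (S(n) = √(n - 10) = √(-10 + n))
(43731 + 972)*(S(-40) + 31662) = (43731 + 972)*(√(-10 - 40) + 31662) = 44703*(√(-50) + 31662) = 44703*(5*I*√2 + 31662) = 44703*(31662 + 5*I*√2) = 1415386386 + 223515*I*√2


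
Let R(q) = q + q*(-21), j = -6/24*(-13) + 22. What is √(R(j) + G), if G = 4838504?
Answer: √4837999 ≈ 2199.5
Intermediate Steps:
j = 101/4 (j = -6*1/24*(-13) + 22 = -¼*(-13) + 22 = 13/4 + 22 = 101/4 ≈ 25.250)
R(q) = -20*q (R(q) = q - 21*q = -20*q)
√(R(j) + G) = √(-20*101/4 + 4838504) = √(-505 + 4838504) = √4837999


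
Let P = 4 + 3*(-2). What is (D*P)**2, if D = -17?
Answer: 1156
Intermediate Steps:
P = -2 (P = 4 - 6 = -2)
(D*P)**2 = (-17*(-2))**2 = 34**2 = 1156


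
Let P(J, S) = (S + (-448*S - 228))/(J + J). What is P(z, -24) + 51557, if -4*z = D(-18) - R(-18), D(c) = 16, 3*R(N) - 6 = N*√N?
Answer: 10805027/211 + 94500*I*√2/211 ≈ 51209.0 + 633.38*I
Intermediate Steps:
R(N) = 2 + N^(3/2)/3 (R(N) = 2 + (N*√N)/3 = 2 + N^(3/2)/3)
z = -7/2 - 9*I*√2/2 (z = -(16 - (2 + (-18)^(3/2)/3))/4 = -(16 - (2 + (-54*I*√2)/3))/4 = -(16 - (2 - 18*I*√2))/4 = -(16 + (-2 + 18*I*√2))/4 = -(14 + 18*I*√2)/4 = -7/2 - 9*I*√2/2 ≈ -3.5 - 6.364*I)
P(J, S) = (-228 - 447*S)/(2*J) (P(J, S) = (S + (-228 - 448*S))/((2*J)) = (-228 - 447*S)*(1/(2*J)) = (-228 - 447*S)/(2*J))
P(z, -24) + 51557 = 3*(-76 - 149*(-24))/(2*(-7/2 - 9*I*√2/2)) + 51557 = 3*(-76 + 3576)/(2*(-7/2 - 9*I*√2/2)) + 51557 = (3/2)*3500/(-7/2 - 9*I*√2/2) + 51557 = 5250/(-7/2 - 9*I*√2/2) + 51557 = 51557 + 5250/(-7/2 - 9*I*√2/2)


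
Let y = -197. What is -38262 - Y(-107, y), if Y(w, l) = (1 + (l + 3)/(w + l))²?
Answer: -884067249/23104 ≈ -38265.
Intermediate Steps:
Y(w, l) = (1 + (3 + l)/(l + w))²
-38262 - Y(-107, y) = -38262 - (3 - 107 + 2*(-197))²/(-197 - 107)² = -38262 - (3 - 107 - 394)²/(-304)² = -38262 - (-498)²/92416 = -38262 - 248004/92416 = -38262 - 1*62001/23104 = -38262 - 62001/23104 = -884067249/23104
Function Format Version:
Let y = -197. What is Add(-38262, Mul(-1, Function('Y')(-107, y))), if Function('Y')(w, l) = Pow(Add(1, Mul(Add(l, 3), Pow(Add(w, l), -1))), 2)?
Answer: Rational(-884067249, 23104) ≈ -38265.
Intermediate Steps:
Function('Y')(w, l) = Pow(Add(1, Mul(Pow(Add(l, w), -1), Add(3, l))), 2) (Function('Y')(w, l) = Pow(Add(1, Mul(Add(3, l), Pow(Add(l, w), -1))), 2) = Pow(Add(1, Mul(Pow(Add(l, w), -1), Add(3, l))), 2))
Add(-38262, Mul(-1, Function('Y')(-107, y))) = Add(-38262, Mul(-1, Mul(Pow(Add(-197, -107), -2), Pow(Add(3, -107, Mul(2, -197)), 2)))) = Add(-38262, Mul(-1, Mul(Pow(-304, -2), Pow(Add(3, -107, -394), 2)))) = Add(-38262, Mul(-1, Mul(Rational(1, 92416), Pow(-498, 2)))) = Add(-38262, Mul(-1, Mul(Rational(1, 92416), 248004))) = Add(-38262, Mul(-1, Rational(62001, 23104))) = Add(-38262, Rational(-62001, 23104)) = Rational(-884067249, 23104)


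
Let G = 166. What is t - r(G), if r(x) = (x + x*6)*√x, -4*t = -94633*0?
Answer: -1162*√166 ≈ -14971.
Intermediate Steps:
t = 0 (t = -(-94633)*0/4 = -¼*0 = 0)
r(x) = 7*x^(3/2) (r(x) = (x + 6*x)*√x = (7*x)*√x = 7*x^(3/2))
t - r(G) = 0 - 7*166^(3/2) = 0 - 7*166*√166 = 0 - 1162*√166 = -1162*√166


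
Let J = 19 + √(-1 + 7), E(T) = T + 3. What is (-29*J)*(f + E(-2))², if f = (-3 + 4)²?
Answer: -2204 - 116*√6 ≈ -2488.1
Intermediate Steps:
E(T) = 3 + T
f = 1 (f = 1² = 1)
J = 19 + √6 ≈ 21.449
(-29*J)*(f + E(-2))² = (-29*(19 + √6))*(1 + (3 - 2))² = (-551 - 29*√6)*(1 + 1)² = (-551 - 29*√6)*2² = (-551 - 29*√6)*4 = -2204 - 116*√6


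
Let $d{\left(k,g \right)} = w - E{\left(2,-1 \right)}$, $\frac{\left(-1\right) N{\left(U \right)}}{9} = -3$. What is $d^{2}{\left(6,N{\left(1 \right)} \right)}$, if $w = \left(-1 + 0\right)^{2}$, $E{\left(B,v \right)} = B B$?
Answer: $9$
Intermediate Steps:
$E{\left(B,v \right)} = B^{2}$
$N{\left(U \right)} = 27$ ($N{\left(U \right)} = \left(-9\right) \left(-3\right) = 27$)
$w = 1$ ($w = \left(-1\right)^{2} = 1$)
$d{\left(k,g \right)} = -3$ ($d{\left(k,g \right)} = 1 - 2^{2} = 1 - 4 = -3$)
$d^{2}{\left(6,N{\left(1 \right)} \right)} = \left(-3\right)^{2} = 9$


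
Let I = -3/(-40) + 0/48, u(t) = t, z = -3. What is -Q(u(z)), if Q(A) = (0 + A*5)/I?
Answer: 200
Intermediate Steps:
I = 3/40 (I = -3*(-1/40) + 0*(1/48) = 3/40 + 0 = 3/40 ≈ 0.075000)
Q(A) = 200*A/3 (Q(A) = (0 + A*5)/(3/40) = (0 + 5*A)*(40/3) = (5*A)*(40/3) = 200*A/3)
-Q(u(z)) = -200*(-3)/3 = -1*(-200) = 200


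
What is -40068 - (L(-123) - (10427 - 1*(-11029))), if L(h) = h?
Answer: -18489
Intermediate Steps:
-40068 - (L(-123) - (10427 - 1*(-11029))) = -40068 - (-123 - (10427 - 1*(-11029))) = -40068 - (-123 - (10427 + 11029)) = -40068 - (-123 - 1*21456) = -40068 - (-123 - 21456) = -40068 - 1*(-21579) = -40068 + 21579 = -18489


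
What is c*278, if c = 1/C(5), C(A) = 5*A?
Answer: 278/25 ≈ 11.120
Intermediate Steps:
c = 1/25 (c = 1/(5*5) = 1/25 ≈ 0.040000)
c*278 = (1/25)*278 = 278/25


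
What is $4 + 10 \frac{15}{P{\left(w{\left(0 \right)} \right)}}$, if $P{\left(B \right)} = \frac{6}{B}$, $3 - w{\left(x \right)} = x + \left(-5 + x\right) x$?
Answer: $79$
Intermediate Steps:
$w{\left(x \right)} = 3 - x - x \left(-5 + x\right)$ ($w{\left(x \right)} = 3 - \left(x + \left(-5 + x\right) x\right) = 3 - \left(x + x \left(-5 + x\right)\right) = 3 - x - x \left(-5 + x\right)$)
$4 + 10 \frac{15}{P{\left(w{\left(0 \right)} \right)}} = 4 + 10 \frac{15}{6 \frac{1}{3 - 0^{2} + 4 \cdot 0}} = 4 + 10 \frac{15}{6 \frac{1}{3 - 0 + 0}} = 4 + 10 \frac{15}{6 \frac{1}{3 + 0 + 0}} = 4 + 10 \frac{15}{6 \cdot \frac{1}{3}} = 4 + 10 \cdot \frac{15}{2} = 4 + 75 = 79$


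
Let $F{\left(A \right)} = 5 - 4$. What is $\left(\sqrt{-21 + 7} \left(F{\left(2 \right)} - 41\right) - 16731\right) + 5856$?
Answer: $-10875 - 40 i \sqrt{14} \approx -10875.0 - 149.67 i$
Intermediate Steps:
$F{\left(A \right)} = 1$
$\left(\sqrt{-21 + 7} \left(F{\left(2 \right)} - 41\right) - 16731\right) + 5856 = \left(\sqrt{-21 + 7} \left(1 - 41\right) - 16731\right) + 5856 = \left(\sqrt{-14} \left(-40\right) - 16731\right) + 5856 = \left(i \sqrt{14} \left(-40\right) - 16731\right) + 5856 = \left(- 40 i \sqrt{14} - 16731\right) + 5856 = \left(-16731 - 40 i \sqrt{14}\right) + 5856 = -10875 - 40 i \sqrt{14}$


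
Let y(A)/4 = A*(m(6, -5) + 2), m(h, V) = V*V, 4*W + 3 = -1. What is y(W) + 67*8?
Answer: 428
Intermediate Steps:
W = -1 (W = -3/4 + (1/4)*(-1) = -3/4 - 1/4 = -1)
m(h, V) = V**2
y(A) = 108*A (y(A) = 4*(A*((-5)**2 + 2)) = 4*(A*(25 + 2)) = 4*(A*27) = 4*(27*A) = 108*A)
y(W) + 67*8 = 108*(-1) + 67*8 = -108 + 536 = 428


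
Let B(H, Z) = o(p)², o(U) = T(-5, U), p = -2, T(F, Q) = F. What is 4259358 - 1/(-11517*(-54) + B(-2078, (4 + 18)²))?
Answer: 2649077892593/621943 ≈ 4.2594e+6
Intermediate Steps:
o(U) = -5
B(H, Z) = 25 (B(H, Z) = (-5)² = 25)
4259358 - 1/(-11517*(-54) + B(-2078, (4 + 18)²)) = 4259358 - 1/(-11517*(-54) + 25) = 4259358 - 1/(621918 + 25) = 4259358 - 1/621943 = 2649077892593/621943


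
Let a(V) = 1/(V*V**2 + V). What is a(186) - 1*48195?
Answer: -310136849189/6435042 ≈ -48195.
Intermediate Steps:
a(V) = 1/(V + V**3) (a(V) = 1/(V**3 + V) = 1/(V + V**3))
a(186) - 1*48195 = 1/(186 + 186**3) - 1*48195 = 1/(186 + 6434856) - 48195 = 1/6435042 - 48195 = -310136849189/6435042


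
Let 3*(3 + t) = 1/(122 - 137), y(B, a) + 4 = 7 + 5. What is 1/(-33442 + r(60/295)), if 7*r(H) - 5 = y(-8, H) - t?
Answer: -45/1504787 ≈ -2.9905e-5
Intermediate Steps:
y(B, a) = 8 (y(B, a) = -4 + (7 + 5) = -4 + 12 = 8)
t = -136/45 (t = -3 + 1/(3*(122 - 137)) = -3 + (⅓)/(-15) = -3 + (⅓)*(-1/15) = -3 - 1/45 = -136/45 ≈ -3.0222)
r(H) = 103/45 (r(H) = 5/7 + (8 - 1*(-136/45))/7 = 5/7 + (8 + 136/45)/7 = 5/7 + (⅐)*(496/45) = 5/7 + 496/315 = 103/45)
1/(-33442 + r(60/295)) = 1/(-33442 + 103/45) = 1/(-1504787/45) = -45/1504787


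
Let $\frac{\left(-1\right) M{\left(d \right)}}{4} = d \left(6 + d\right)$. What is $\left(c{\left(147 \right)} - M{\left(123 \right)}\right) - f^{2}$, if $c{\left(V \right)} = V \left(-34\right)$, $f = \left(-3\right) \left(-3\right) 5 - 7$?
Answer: $57026$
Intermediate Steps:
$M{\left(d \right)} = - 4 d \left(6 + d\right)$
$f = 38$ ($f = 9 \cdot 5 - 7 = 45 - 7 = 38$)
$c{\left(V \right)} = - 34 V$
$\left(c{\left(147 \right)} - M{\left(123 \right)}\right) - f^{2} = \left(\left(-34\right) 147 - \left(-4\right) 123 \left(6 + 123\right)\right) - 38^{2} = \left(-4998 - \left(-4\right) 123 \cdot 129\right) - 1444 = \left(-4998 - -63468\right) - 1444 = \left(-4998 + 63468\right) - 1444 = 58470 - 1444 = 57026$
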